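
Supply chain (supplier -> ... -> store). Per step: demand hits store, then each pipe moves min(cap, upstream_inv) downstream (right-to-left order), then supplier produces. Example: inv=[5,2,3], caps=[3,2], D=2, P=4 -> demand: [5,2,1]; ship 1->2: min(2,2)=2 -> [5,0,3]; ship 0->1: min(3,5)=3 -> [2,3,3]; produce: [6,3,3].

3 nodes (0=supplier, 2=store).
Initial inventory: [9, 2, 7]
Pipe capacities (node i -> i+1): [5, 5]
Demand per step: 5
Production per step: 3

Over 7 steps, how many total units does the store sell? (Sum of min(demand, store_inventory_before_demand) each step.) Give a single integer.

Step 1: sold=5 (running total=5) -> [7 5 4]
Step 2: sold=4 (running total=9) -> [5 5 5]
Step 3: sold=5 (running total=14) -> [3 5 5]
Step 4: sold=5 (running total=19) -> [3 3 5]
Step 5: sold=5 (running total=24) -> [3 3 3]
Step 6: sold=3 (running total=27) -> [3 3 3]
Step 7: sold=3 (running total=30) -> [3 3 3]

Answer: 30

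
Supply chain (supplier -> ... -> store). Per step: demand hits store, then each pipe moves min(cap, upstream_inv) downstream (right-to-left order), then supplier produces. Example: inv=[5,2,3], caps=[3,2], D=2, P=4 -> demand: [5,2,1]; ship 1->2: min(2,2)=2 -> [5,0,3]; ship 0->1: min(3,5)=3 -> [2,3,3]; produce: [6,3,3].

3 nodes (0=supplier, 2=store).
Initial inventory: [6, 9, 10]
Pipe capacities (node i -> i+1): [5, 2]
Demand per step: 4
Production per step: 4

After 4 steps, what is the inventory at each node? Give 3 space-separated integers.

Step 1: demand=4,sold=4 ship[1->2]=2 ship[0->1]=5 prod=4 -> inv=[5 12 8]
Step 2: demand=4,sold=4 ship[1->2]=2 ship[0->1]=5 prod=4 -> inv=[4 15 6]
Step 3: demand=4,sold=4 ship[1->2]=2 ship[0->1]=4 prod=4 -> inv=[4 17 4]
Step 4: demand=4,sold=4 ship[1->2]=2 ship[0->1]=4 prod=4 -> inv=[4 19 2]

4 19 2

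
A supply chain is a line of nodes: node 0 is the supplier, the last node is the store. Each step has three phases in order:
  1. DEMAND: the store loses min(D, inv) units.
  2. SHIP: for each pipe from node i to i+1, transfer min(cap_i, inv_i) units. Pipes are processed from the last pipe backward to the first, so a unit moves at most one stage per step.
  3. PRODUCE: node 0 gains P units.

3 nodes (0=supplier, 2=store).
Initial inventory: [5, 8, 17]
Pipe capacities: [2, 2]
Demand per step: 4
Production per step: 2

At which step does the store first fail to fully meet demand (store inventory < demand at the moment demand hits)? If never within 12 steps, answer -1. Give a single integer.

Step 1: demand=4,sold=4 ship[1->2]=2 ship[0->1]=2 prod=2 -> [5 8 15]
Step 2: demand=4,sold=4 ship[1->2]=2 ship[0->1]=2 prod=2 -> [5 8 13]
Step 3: demand=4,sold=4 ship[1->2]=2 ship[0->1]=2 prod=2 -> [5 8 11]
Step 4: demand=4,sold=4 ship[1->2]=2 ship[0->1]=2 prod=2 -> [5 8 9]
Step 5: demand=4,sold=4 ship[1->2]=2 ship[0->1]=2 prod=2 -> [5 8 7]
Step 6: demand=4,sold=4 ship[1->2]=2 ship[0->1]=2 prod=2 -> [5 8 5]
Step 7: demand=4,sold=4 ship[1->2]=2 ship[0->1]=2 prod=2 -> [5 8 3]
Step 8: demand=4,sold=3 ship[1->2]=2 ship[0->1]=2 prod=2 -> [5 8 2]
Step 9: demand=4,sold=2 ship[1->2]=2 ship[0->1]=2 prod=2 -> [5 8 2]
Step 10: demand=4,sold=2 ship[1->2]=2 ship[0->1]=2 prod=2 -> [5 8 2]
Step 11: demand=4,sold=2 ship[1->2]=2 ship[0->1]=2 prod=2 -> [5 8 2]
Step 12: demand=4,sold=2 ship[1->2]=2 ship[0->1]=2 prod=2 -> [5 8 2]
First stockout at step 8

8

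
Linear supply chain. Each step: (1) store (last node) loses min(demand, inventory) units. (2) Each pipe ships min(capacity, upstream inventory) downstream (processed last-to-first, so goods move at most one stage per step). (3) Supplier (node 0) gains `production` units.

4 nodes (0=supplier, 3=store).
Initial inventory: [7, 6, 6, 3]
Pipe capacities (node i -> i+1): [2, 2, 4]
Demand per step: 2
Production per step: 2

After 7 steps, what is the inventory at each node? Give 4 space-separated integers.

Step 1: demand=2,sold=2 ship[2->3]=4 ship[1->2]=2 ship[0->1]=2 prod=2 -> inv=[7 6 4 5]
Step 2: demand=2,sold=2 ship[2->3]=4 ship[1->2]=2 ship[0->1]=2 prod=2 -> inv=[7 6 2 7]
Step 3: demand=2,sold=2 ship[2->3]=2 ship[1->2]=2 ship[0->1]=2 prod=2 -> inv=[7 6 2 7]
Step 4: demand=2,sold=2 ship[2->3]=2 ship[1->2]=2 ship[0->1]=2 prod=2 -> inv=[7 6 2 7]
Step 5: demand=2,sold=2 ship[2->3]=2 ship[1->2]=2 ship[0->1]=2 prod=2 -> inv=[7 6 2 7]
Step 6: demand=2,sold=2 ship[2->3]=2 ship[1->2]=2 ship[0->1]=2 prod=2 -> inv=[7 6 2 7]
Step 7: demand=2,sold=2 ship[2->3]=2 ship[1->2]=2 ship[0->1]=2 prod=2 -> inv=[7 6 2 7]

7 6 2 7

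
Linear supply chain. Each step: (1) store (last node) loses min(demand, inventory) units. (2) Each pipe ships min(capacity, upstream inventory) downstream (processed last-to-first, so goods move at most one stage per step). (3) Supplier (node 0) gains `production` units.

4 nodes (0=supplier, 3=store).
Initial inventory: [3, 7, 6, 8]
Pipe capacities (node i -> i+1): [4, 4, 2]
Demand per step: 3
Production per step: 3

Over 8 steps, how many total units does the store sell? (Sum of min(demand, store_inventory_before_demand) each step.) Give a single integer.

Answer: 22

Derivation:
Step 1: sold=3 (running total=3) -> [3 6 8 7]
Step 2: sold=3 (running total=6) -> [3 5 10 6]
Step 3: sold=3 (running total=9) -> [3 4 12 5]
Step 4: sold=3 (running total=12) -> [3 3 14 4]
Step 5: sold=3 (running total=15) -> [3 3 15 3]
Step 6: sold=3 (running total=18) -> [3 3 16 2]
Step 7: sold=2 (running total=20) -> [3 3 17 2]
Step 8: sold=2 (running total=22) -> [3 3 18 2]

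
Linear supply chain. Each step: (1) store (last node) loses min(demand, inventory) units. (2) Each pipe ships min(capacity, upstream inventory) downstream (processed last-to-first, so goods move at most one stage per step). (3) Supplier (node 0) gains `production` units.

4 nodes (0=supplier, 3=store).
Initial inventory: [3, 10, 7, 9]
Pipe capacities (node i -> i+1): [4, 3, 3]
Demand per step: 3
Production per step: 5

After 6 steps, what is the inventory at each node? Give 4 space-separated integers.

Step 1: demand=3,sold=3 ship[2->3]=3 ship[1->2]=3 ship[0->1]=3 prod=5 -> inv=[5 10 7 9]
Step 2: demand=3,sold=3 ship[2->3]=3 ship[1->2]=3 ship[0->1]=4 prod=5 -> inv=[6 11 7 9]
Step 3: demand=3,sold=3 ship[2->3]=3 ship[1->2]=3 ship[0->1]=4 prod=5 -> inv=[7 12 7 9]
Step 4: demand=3,sold=3 ship[2->3]=3 ship[1->2]=3 ship[0->1]=4 prod=5 -> inv=[8 13 7 9]
Step 5: demand=3,sold=3 ship[2->3]=3 ship[1->2]=3 ship[0->1]=4 prod=5 -> inv=[9 14 7 9]
Step 6: demand=3,sold=3 ship[2->3]=3 ship[1->2]=3 ship[0->1]=4 prod=5 -> inv=[10 15 7 9]

10 15 7 9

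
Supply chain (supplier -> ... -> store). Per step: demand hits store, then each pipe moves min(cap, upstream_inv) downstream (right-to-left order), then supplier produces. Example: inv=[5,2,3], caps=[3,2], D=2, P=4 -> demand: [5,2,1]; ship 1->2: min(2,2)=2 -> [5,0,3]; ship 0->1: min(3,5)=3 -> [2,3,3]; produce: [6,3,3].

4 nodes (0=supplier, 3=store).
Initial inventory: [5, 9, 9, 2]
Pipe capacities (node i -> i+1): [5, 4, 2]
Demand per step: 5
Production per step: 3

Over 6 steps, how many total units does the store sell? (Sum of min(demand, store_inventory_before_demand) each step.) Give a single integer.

Step 1: sold=2 (running total=2) -> [3 10 11 2]
Step 2: sold=2 (running total=4) -> [3 9 13 2]
Step 3: sold=2 (running total=6) -> [3 8 15 2]
Step 4: sold=2 (running total=8) -> [3 7 17 2]
Step 5: sold=2 (running total=10) -> [3 6 19 2]
Step 6: sold=2 (running total=12) -> [3 5 21 2]

Answer: 12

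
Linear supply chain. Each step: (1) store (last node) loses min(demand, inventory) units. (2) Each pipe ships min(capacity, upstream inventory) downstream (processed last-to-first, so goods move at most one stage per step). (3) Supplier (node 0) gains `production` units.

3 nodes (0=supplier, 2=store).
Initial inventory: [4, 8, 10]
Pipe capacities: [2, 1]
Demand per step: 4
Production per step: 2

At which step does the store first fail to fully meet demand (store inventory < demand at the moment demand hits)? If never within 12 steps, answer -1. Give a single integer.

Step 1: demand=4,sold=4 ship[1->2]=1 ship[0->1]=2 prod=2 -> [4 9 7]
Step 2: demand=4,sold=4 ship[1->2]=1 ship[0->1]=2 prod=2 -> [4 10 4]
Step 3: demand=4,sold=4 ship[1->2]=1 ship[0->1]=2 prod=2 -> [4 11 1]
Step 4: demand=4,sold=1 ship[1->2]=1 ship[0->1]=2 prod=2 -> [4 12 1]
Step 5: demand=4,sold=1 ship[1->2]=1 ship[0->1]=2 prod=2 -> [4 13 1]
Step 6: demand=4,sold=1 ship[1->2]=1 ship[0->1]=2 prod=2 -> [4 14 1]
Step 7: demand=4,sold=1 ship[1->2]=1 ship[0->1]=2 prod=2 -> [4 15 1]
Step 8: demand=4,sold=1 ship[1->2]=1 ship[0->1]=2 prod=2 -> [4 16 1]
Step 9: demand=4,sold=1 ship[1->2]=1 ship[0->1]=2 prod=2 -> [4 17 1]
Step 10: demand=4,sold=1 ship[1->2]=1 ship[0->1]=2 prod=2 -> [4 18 1]
Step 11: demand=4,sold=1 ship[1->2]=1 ship[0->1]=2 prod=2 -> [4 19 1]
Step 12: demand=4,sold=1 ship[1->2]=1 ship[0->1]=2 prod=2 -> [4 20 1]
First stockout at step 4

4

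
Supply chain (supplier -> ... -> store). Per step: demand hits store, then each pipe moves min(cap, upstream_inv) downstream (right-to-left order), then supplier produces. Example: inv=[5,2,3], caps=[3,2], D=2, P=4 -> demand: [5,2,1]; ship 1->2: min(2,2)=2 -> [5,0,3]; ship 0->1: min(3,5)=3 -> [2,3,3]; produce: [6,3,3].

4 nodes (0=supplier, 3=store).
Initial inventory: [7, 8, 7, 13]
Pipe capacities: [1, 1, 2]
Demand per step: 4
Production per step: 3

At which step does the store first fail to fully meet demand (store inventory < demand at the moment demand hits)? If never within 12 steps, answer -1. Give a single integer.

Step 1: demand=4,sold=4 ship[2->3]=2 ship[1->2]=1 ship[0->1]=1 prod=3 -> [9 8 6 11]
Step 2: demand=4,sold=4 ship[2->3]=2 ship[1->2]=1 ship[0->1]=1 prod=3 -> [11 8 5 9]
Step 3: demand=4,sold=4 ship[2->3]=2 ship[1->2]=1 ship[0->1]=1 prod=3 -> [13 8 4 7]
Step 4: demand=4,sold=4 ship[2->3]=2 ship[1->2]=1 ship[0->1]=1 prod=3 -> [15 8 3 5]
Step 5: demand=4,sold=4 ship[2->3]=2 ship[1->2]=1 ship[0->1]=1 prod=3 -> [17 8 2 3]
Step 6: demand=4,sold=3 ship[2->3]=2 ship[1->2]=1 ship[0->1]=1 prod=3 -> [19 8 1 2]
Step 7: demand=4,sold=2 ship[2->3]=1 ship[1->2]=1 ship[0->1]=1 prod=3 -> [21 8 1 1]
Step 8: demand=4,sold=1 ship[2->3]=1 ship[1->2]=1 ship[0->1]=1 prod=3 -> [23 8 1 1]
Step 9: demand=4,sold=1 ship[2->3]=1 ship[1->2]=1 ship[0->1]=1 prod=3 -> [25 8 1 1]
Step 10: demand=4,sold=1 ship[2->3]=1 ship[1->2]=1 ship[0->1]=1 prod=3 -> [27 8 1 1]
Step 11: demand=4,sold=1 ship[2->3]=1 ship[1->2]=1 ship[0->1]=1 prod=3 -> [29 8 1 1]
Step 12: demand=4,sold=1 ship[2->3]=1 ship[1->2]=1 ship[0->1]=1 prod=3 -> [31 8 1 1]
First stockout at step 6

6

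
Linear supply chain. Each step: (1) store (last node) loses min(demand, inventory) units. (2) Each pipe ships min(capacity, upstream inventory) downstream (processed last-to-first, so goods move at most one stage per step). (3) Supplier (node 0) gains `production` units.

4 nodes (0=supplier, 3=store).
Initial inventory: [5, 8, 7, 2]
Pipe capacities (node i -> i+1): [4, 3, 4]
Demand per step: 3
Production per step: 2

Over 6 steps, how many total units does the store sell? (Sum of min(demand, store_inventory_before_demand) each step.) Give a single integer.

Answer: 17

Derivation:
Step 1: sold=2 (running total=2) -> [3 9 6 4]
Step 2: sold=3 (running total=5) -> [2 9 5 5]
Step 3: sold=3 (running total=8) -> [2 8 4 6]
Step 4: sold=3 (running total=11) -> [2 7 3 7]
Step 5: sold=3 (running total=14) -> [2 6 3 7]
Step 6: sold=3 (running total=17) -> [2 5 3 7]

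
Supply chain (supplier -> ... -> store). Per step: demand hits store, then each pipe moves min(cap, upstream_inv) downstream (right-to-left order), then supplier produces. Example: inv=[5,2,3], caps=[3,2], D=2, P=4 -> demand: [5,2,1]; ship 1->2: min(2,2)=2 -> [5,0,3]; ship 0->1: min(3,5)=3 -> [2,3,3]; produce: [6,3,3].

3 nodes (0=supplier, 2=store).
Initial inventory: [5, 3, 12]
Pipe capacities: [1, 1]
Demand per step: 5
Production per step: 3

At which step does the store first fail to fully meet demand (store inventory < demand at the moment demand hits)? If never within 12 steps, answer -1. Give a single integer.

Step 1: demand=5,sold=5 ship[1->2]=1 ship[0->1]=1 prod=3 -> [7 3 8]
Step 2: demand=5,sold=5 ship[1->2]=1 ship[0->1]=1 prod=3 -> [9 3 4]
Step 3: demand=5,sold=4 ship[1->2]=1 ship[0->1]=1 prod=3 -> [11 3 1]
Step 4: demand=5,sold=1 ship[1->2]=1 ship[0->1]=1 prod=3 -> [13 3 1]
Step 5: demand=5,sold=1 ship[1->2]=1 ship[0->1]=1 prod=3 -> [15 3 1]
Step 6: demand=5,sold=1 ship[1->2]=1 ship[0->1]=1 prod=3 -> [17 3 1]
Step 7: demand=5,sold=1 ship[1->2]=1 ship[0->1]=1 prod=3 -> [19 3 1]
Step 8: demand=5,sold=1 ship[1->2]=1 ship[0->1]=1 prod=3 -> [21 3 1]
Step 9: demand=5,sold=1 ship[1->2]=1 ship[0->1]=1 prod=3 -> [23 3 1]
Step 10: demand=5,sold=1 ship[1->2]=1 ship[0->1]=1 prod=3 -> [25 3 1]
Step 11: demand=5,sold=1 ship[1->2]=1 ship[0->1]=1 prod=3 -> [27 3 1]
Step 12: demand=5,sold=1 ship[1->2]=1 ship[0->1]=1 prod=3 -> [29 3 1]
First stockout at step 3

3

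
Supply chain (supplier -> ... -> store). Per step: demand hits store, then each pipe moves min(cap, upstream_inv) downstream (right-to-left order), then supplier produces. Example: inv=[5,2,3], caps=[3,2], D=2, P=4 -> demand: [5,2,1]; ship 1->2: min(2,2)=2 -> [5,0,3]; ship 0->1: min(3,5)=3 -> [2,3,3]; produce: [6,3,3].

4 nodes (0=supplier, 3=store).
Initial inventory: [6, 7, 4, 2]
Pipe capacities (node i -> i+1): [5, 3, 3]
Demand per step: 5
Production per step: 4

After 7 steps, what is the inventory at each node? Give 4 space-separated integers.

Step 1: demand=5,sold=2 ship[2->3]=3 ship[1->2]=3 ship[0->1]=5 prod=4 -> inv=[5 9 4 3]
Step 2: demand=5,sold=3 ship[2->3]=3 ship[1->2]=3 ship[0->1]=5 prod=4 -> inv=[4 11 4 3]
Step 3: demand=5,sold=3 ship[2->3]=3 ship[1->2]=3 ship[0->1]=4 prod=4 -> inv=[4 12 4 3]
Step 4: demand=5,sold=3 ship[2->3]=3 ship[1->2]=3 ship[0->1]=4 prod=4 -> inv=[4 13 4 3]
Step 5: demand=5,sold=3 ship[2->3]=3 ship[1->2]=3 ship[0->1]=4 prod=4 -> inv=[4 14 4 3]
Step 6: demand=5,sold=3 ship[2->3]=3 ship[1->2]=3 ship[0->1]=4 prod=4 -> inv=[4 15 4 3]
Step 7: demand=5,sold=3 ship[2->3]=3 ship[1->2]=3 ship[0->1]=4 prod=4 -> inv=[4 16 4 3]

4 16 4 3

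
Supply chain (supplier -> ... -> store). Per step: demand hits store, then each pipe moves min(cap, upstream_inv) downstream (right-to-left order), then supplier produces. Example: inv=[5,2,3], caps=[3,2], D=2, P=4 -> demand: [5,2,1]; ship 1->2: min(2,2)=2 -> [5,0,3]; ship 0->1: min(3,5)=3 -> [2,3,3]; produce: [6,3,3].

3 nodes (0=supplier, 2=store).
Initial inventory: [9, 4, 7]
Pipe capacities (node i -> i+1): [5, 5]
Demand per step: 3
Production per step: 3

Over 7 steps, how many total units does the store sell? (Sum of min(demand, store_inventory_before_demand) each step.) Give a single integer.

Step 1: sold=3 (running total=3) -> [7 5 8]
Step 2: sold=3 (running total=6) -> [5 5 10]
Step 3: sold=3 (running total=9) -> [3 5 12]
Step 4: sold=3 (running total=12) -> [3 3 14]
Step 5: sold=3 (running total=15) -> [3 3 14]
Step 6: sold=3 (running total=18) -> [3 3 14]
Step 7: sold=3 (running total=21) -> [3 3 14]

Answer: 21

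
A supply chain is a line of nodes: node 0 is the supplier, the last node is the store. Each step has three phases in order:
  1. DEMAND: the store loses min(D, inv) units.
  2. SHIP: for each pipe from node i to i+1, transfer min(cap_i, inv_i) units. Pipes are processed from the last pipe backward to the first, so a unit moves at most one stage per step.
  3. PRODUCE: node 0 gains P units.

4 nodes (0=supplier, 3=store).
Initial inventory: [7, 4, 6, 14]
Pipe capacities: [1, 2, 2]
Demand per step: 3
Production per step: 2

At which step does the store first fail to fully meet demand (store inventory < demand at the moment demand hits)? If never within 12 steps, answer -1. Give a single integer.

Step 1: demand=3,sold=3 ship[2->3]=2 ship[1->2]=2 ship[0->1]=1 prod=2 -> [8 3 6 13]
Step 2: demand=3,sold=3 ship[2->3]=2 ship[1->2]=2 ship[0->1]=1 prod=2 -> [9 2 6 12]
Step 3: demand=3,sold=3 ship[2->3]=2 ship[1->2]=2 ship[0->1]=1 prod=2 -> [10 1 6 11]
Step 4: demand=3,sold=3 ship[2->3]=2 ship[1->2]=1 ship[0->1]=1 prod=2 -> [11 1 5 10]
Step 5: demand=3,sold=3 ship[2->3]=2 ship[1->2]=1 ship[0->1]=1 prod=2 -> [12 1 4 9]
Step 6: demand=3,sold=3 ship[2->3]=2 ship[1->2]=1 ship[0->1]=1 prod=2 -> [13 1 3 8]
Step 7: demand=3,sold=3 ship[2->3]=2 ship[1->2]=1 ship[0->1]=1 prod=2 -> [14 1 2 7]
Step 8: demand=3,sold=3 ship[2->3]=2 ship[1->2]=1 ship[0->1]=1 prod=2 -> [15 1 1 6]
Step 9: demand=3,sold=3 ship[2->3]=1 ship[1->2]=1 ship[0->1]=1 prod=2 -> [16 1 1 4]
Step 10: demand=3,sold=3 ship[2->3]=1 ship[1->2]=1 ship[0->1]=1 prod=2 -> [17 1 1 2]
Step 11: demand=3,sold=2 ship[2->3]=1 ship[1->2]=1 ship[0->1]=1 prod=2 -> [18 1 1 1]
Step 12: demand=3,sold=1 ship[2->3]=1 ship[1->2]=1 ship[0->1]=1 prod=2 -> [19 1 1 1]
First stockout at step 11

11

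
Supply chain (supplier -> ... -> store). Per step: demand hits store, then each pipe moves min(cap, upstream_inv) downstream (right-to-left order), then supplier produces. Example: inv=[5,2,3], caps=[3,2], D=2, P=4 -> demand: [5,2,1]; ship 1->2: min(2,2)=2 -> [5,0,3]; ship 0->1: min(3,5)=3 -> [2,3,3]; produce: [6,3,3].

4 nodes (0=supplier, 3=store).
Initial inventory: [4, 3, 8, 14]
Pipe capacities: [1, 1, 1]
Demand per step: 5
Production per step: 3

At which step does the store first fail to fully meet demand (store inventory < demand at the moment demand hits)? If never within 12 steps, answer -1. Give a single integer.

Step 1: demand=5,sold=5 ship[2->3]=1 ship[1->2]=1 ship[0->1]=1 prod=3 -> [6 3 8 10]
Step 2: demand=5,sold=5 ship[2->3]=1 ship[1->2]=1 ship[0->1]=1 prod=3 -> [8 3 8 6]
Step 3: demand=5,sold=5 ship[2->3]=1 ship[1->2]=1 ship[0->1]=1 prod=3 -> [10 3 8 2]
Step 4: demand=5,sold=2 ship[2->3]=1 ship[1->2]=1 ship[0->1]=1 prod=3 -> [12 3 8 1]
Step 5: demand=5,sold=1 ship[2->3]=1 ship[1->2]=1 ship[0->1]=1 prod=3 -> [14 3 8 1]
Step 6: demand=5,sold=1 ship[2->3]=1 ship[1->2]=1 ship[0->1]=1 prod=3 -> [16 3 8 1]
Step 7: demand=5,sold=1 ship[2->3]=1 ship[1->2]=1 ship[0->1]=1 prod=3 -> [18 3 8 1]
Step 8: demand=5,sold=1 ship[2->3]=1 ship[1->2]=1 ship[0->1]=1 prod=3 -> [20 3 8 1]
Step 9: demand=5,sold=1 ship[2->3]=1 ship[1->2]=1 ship[0->1]=1 prod=3 -> [22 3 8 1]
Step 10: demand=5,sold=1 ship[2->3]=1 ship[1->2]=1 ship[0->1]=1 prod=3 -> [24 3 8 1]
Step 11: demand=5,sold=1 ship[2->3]=1 ship[1->2]=1 ship[0->1]=1 prod=3 -> [26 3 8 1]
Step 12: demand=5,sold=1 ship[2->3]=1 ship[1->2]=1 ship[0->1]=1 prod=3 -> [28 3 8 1]
First stockout at step 4

4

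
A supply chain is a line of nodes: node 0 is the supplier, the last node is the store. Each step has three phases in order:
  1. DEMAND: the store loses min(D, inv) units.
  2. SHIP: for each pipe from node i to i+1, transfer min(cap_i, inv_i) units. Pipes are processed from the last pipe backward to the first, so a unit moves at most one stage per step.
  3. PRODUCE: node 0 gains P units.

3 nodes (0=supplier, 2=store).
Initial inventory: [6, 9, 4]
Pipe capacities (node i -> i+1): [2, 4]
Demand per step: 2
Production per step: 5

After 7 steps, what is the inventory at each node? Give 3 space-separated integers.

Step 1: demand=2,sold=2 ship[1->2]=4 ship[0->1]=2 prod=5 -> inv=[9 7 6]
Step 2: demand=2,sold=2 ship[1->2]=4 ship[0->1]=2 prod=5 -> inv=[12 5 8]
Step 3: demand=2,sold=2 ship[1->2]=4 ship[0->1]=2 prod=5 -> inv=[15 3 10]
Step 4: demand=2,sold=2 ship[1->2]=3 ship[0->1]=2 prod=5 -> inv=[18 2 11]
Step 5: demand=2,sold=2 ship[1->2]=2 ship[0->1]=2 prod=5 -> inv=[21 2 11]
Step 6: demand=2,sold=2 ship[1->2]=2 ship[0->1]=2 prod=5 -> inv=[24 2 11]
Step 7: demand=2,sold=2 ship[1->2]=2 ship[0->1]=2 prod=5 -> inv=[27 2 11]

27 2 11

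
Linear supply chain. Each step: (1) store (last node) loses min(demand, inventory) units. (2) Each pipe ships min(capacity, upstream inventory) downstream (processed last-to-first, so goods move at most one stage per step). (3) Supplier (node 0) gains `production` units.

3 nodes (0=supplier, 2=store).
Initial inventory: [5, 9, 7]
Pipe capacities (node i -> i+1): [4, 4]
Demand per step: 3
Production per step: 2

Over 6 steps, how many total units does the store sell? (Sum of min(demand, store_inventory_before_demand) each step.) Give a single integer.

Step 1: sold=3 (running total=3) -> [3 9 8]
Step 2: sold=3 (running total=6) -> [2 8 9]
Step 3: sold=3 (running total=9) -> [2 6 10]
Step 4: sold=3 (running total=12) -> [2 4 11]
Step 5: sold=3 (running total=15) -> [2 2 12]
Step 6: sold=3 (running total=18) -> [2 2 11]

Answer: 18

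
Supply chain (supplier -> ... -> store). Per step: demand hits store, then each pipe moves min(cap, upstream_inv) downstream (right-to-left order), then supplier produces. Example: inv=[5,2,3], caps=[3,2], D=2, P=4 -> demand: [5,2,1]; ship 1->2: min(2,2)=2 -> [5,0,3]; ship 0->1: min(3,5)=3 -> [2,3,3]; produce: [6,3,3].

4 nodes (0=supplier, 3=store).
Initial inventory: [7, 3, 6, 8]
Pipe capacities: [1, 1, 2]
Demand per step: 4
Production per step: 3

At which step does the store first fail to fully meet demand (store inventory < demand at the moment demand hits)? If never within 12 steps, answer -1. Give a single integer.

Step 1: demand=4,sold=4 ship[2->3]=2 ship[1->2]=1 ship[0->1]=1 prod=3 -> [9 3 5 6]
Step 2: demand=4,sold=4 ship[2->3]=2 ship[1->2]=1 ship[0->1]=1 prod=3 -> [11 3 4 4]
Step 3: demand=4,sold=4 ship[2->3]=2 ship[1->2]=1 ship[0->1]=1 prod=3 -> [13 3 3 2]
Step 4: demand=4,sold=2 ship[2->3]=2 ship[1->2]=1 ship[0->1]=1 prod=3 -> [15 3 2 2]
Step 5: demand=4,sold=2 ship[2->3]=2 ship[1->2]=1 ship[0->1]=1 prod=3 -> [17 3 1 2]
Step 6: demand=4,sold=2 ship[2->3]=1 ship[1->2]=1 ship[0->1]=1 prod=3 -> [19 3 1 1]
Step 7: demand=4,sold=1 ship[2->3]=1 ship[1->2]=1 ship[0->1]=1 prod=3 -> [21 3 1 1]
Step 8: demand=4,sold=1 ship[2->3]=1 ship[1->2]=1 ship[0->1]=1 prod=3 -> [23 3 1 1]
Step 9: demand=4,sold=1 ship[2->3]=1 ship[1->2]=1 ship[0->1]=1 prod=3 -> [25 3 1 1]
Step 10: demand=4,sold=1 ship[2->3]=1 ship[1->2]=1 ship[0->1]=1 prod=3 -> [27 3 1 1]
Step 11: demand=4,sold=1 ship[2->3]=1 ship[1->2]=1 ship[0->1]=1 prod=3 -> [29 3 1 1]
Step 12: demand=4,sold=1 ship[2->3]=1 ship[1->2]=1 ship[0->1]=1 prod=3 -> [31 3 1 1]
First stockout at step 4

4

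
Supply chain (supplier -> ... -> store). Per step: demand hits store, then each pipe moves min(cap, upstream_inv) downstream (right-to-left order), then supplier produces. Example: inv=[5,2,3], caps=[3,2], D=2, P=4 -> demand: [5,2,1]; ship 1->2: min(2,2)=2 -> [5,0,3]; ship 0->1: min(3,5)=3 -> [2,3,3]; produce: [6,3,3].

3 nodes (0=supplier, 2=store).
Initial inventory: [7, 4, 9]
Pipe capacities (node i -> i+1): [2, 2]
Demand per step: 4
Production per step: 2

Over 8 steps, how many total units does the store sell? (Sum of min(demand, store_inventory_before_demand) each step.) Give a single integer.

Step 1: sold=4 (running total=4) -> [7 4 7]
Step 2: sold=4 (running total=8) -> [7 4 5]
Step 3: sold=4 (running total=12) -> [7 4 3]
Step 4: sold=3 (running total=15) -> [7 4 2]
Step 5: sold=2 (running total=17) -> [7 4 2]
Step 6: sold=2 (running total=19) -> [7 4 2]
Step 7: sold=2 (running total=21) -> [7 4 2]
Step 8: sold=2 (running total=23) -> [7 4 2]

Answer: 23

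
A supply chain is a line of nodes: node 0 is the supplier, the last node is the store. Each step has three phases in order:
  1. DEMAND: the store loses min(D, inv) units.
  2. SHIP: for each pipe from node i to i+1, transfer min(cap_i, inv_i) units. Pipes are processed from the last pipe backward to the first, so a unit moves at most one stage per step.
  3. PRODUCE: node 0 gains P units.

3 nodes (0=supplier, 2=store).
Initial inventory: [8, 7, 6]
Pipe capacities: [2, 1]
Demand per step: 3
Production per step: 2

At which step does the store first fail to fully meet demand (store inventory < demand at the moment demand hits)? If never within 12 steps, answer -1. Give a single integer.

Step 1: demand=3,sold=3 ship[1->2]=1 ship[0->1]=2 prod=2 -> [8 8 4]
Step 2: demand=3,sold=3 ship[1->2]=1 ship[0->1]=2 prod=2 -> [8 9 2]
Step 3: demand=3,sold=2 ship[1->2]=1 ship[0->1]=2 prod=2 -> [8 10 1]
Step 4: demand=3,sold=1 ship[1->2]=1 ship[0->1]=2 prod=2 -> [8 11 1]
Step 5: demand=3,sold=1 ship[1->2]=1 ship[0->1]=2 prod=2 -> [8 12 1]
Step 6: demand=3,sold=1 ship[1->2]=1 ship[0->1]=2 prod=2 -> [8 13 1]
Step 7: demand=3,sold=1 ship[1->2]=1 ship[0->1]=2 prod=2 -> [8 14 1]
Step 8: demand=3,sold=1 ship[1->2]=1 ship[0->1]=2 prod=2 -> [8 15 1]
Step 9: demand=3,sold=1 ship[1->2]=1 ship[0->1]=2 prod=2 -> [8 16 1]
Step 10: demand=3,sold=1 ship[1->2]=1 ship[0->1]=2 prod=2 -> [8 17 1]
Step 11: demand=3,sold=1 ship[1->2]=1 ship[0->1]=2 prod=2 -> [8 18 1]
Step 12: demand=3,sold=1 ship[1->2]=1 ship[0->1]=2 prod=2 -> [8 19 1]
First stockout at step 3

3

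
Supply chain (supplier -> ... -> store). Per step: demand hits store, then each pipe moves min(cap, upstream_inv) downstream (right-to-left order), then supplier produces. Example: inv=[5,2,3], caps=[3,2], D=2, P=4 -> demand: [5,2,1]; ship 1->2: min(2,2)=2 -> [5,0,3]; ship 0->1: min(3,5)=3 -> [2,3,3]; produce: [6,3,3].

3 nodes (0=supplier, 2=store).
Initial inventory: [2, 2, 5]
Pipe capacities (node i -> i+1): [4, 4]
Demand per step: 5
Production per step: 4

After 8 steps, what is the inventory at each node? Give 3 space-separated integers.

Step 1: demand=5,sold=5 ship[1->2]=2 ship[0->1]=2 prod=4 -> inv=[4 2 2]
Step 2: demand=5,sold=2 ship[1->2]=2 ship[0->1]=4 prod=4 -> inv=[4 4 2]
Step 3: demand=5,sold=2 ship[1->2]=4 ship[0->1]=4 prod=4 -> inv=[4 4 4]
Step 4: demand=5,sold=4 ship[1->2]=4 ship[0->1]=4 prod=4 -> inv=[4 4 4]
Step 5: demand=5,sold=4 ship[1->2]=4 ship[0->1]=4 prod=4 -> inv=[4 4 4]
Step 6: demand=5,sold=4 ship[1->2]=4 ship[0->1]=4 prod=4 -> inv=[4 4 4]
Step 7: demand=5,sold=4 ship[1->2]=4 ship[0->1]=4 prod=4 -> inv=[4 4 4]
Step 8: demand=5,sold=4 ship[1->2]=4 ship[0->1]=4 prod=4 -> inv=[4 4 4]

4 4 4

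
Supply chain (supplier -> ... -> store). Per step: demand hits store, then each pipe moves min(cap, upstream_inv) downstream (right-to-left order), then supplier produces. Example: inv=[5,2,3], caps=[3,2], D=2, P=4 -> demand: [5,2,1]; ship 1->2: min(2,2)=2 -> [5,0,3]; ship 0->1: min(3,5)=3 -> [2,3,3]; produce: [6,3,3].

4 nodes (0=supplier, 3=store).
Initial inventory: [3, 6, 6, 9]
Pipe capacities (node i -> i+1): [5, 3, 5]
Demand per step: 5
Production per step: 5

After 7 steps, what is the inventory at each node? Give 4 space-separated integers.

Step 1: demand=5,sold=5 ship[2->3]=5 ship[1->2]=3 ship[0->1]=3 prod=5 -> inv=[5 6 4 9]
Step 2: demand=5,sold=5 ship[2->3]=4 ship[1->2]=3 ship[0->1]=5 prod=5 -> inv=[5 8 3 8]
Step 3: demand=5,sold=5 ship[2->3]=3 ship[1->2]=3 ship[0->1]=5 prod=5 -> inv=[5 10 3 6]
Step 4: demand=5,sold=5 ship[2->3]=3 ship[1->2]=3 ship[0->1]=5 prod=5 -> inv=[5 12 3 4]
Step 5: demand=5,sold=4 ship[2->3]=3 ship[1->2]=3 ship[0->1]=5 prod=5 -> inv=[5 14 3 3]
Step 6: demand=5,sold=3 ship[2->3]=3 ship[1->2]=3 ship[0->1]=5 prod=5 -> inv=[5 16 3 3]
Step 7: demand=5,sold=3 ship[2->3]=3 ship[1->2]=3 ship[0->1]=5 prod=5 -> inv=[5 18 3 3]

5 18 3 3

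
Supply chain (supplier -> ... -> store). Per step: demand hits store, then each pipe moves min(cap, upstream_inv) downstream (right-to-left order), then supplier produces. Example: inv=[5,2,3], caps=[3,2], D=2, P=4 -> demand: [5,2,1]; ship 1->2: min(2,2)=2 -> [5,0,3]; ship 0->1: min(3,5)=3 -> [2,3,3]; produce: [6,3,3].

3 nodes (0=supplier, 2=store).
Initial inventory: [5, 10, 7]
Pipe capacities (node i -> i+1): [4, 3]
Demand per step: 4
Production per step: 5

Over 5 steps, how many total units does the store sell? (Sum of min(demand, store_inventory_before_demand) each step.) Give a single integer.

Answer: 19

Derivation:
Step 1: sold=4 (running total=4) -> [6 11 6]
Step 2: sold=4 (running total=8) -> [7 12 5]
Step 3: sold=4 (running total=12) -> [8 13 4]
Step 4: sold=4 (running total=16) -> [9 14 3]
Step 5: sold=3 (running total=19) -> [10 15 3]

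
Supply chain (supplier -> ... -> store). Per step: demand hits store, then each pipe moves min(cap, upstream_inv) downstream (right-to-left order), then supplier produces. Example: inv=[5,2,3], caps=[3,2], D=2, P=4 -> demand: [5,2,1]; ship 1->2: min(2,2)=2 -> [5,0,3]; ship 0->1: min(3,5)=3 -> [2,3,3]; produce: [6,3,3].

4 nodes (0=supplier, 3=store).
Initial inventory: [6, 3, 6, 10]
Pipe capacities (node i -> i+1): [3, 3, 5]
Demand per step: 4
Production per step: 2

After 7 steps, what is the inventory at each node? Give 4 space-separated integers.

Step 1: demand=4,sold=4 ship[2->3]=5 ship[1->2]=3 ship[0->1]=3 prod=2 -> inv=[5 3 4 11]
Step 2: demand=4,sold=4 ship[2->3]=4 ship[1->2]=3 ship[0->1]=3 prod=2 -> inv=[4 3 3 11]
Step 3: demand=4,sold=4 ship[2->3]=3 ship[1->2]=3 ship[0->1]=3 prod=2 -> inv=[3 3 3 10]
Step 4: demand=4,sold=4 ship[2->3]=3 ship[1->2]=3 ship[0->1]=3 prod=2 -> inv=[2 3 3 9]
Step 5: demand=4,sold=4 ship[2->3]=3 ship[1->2]=3 ship[0->1]=2 prod=2 -> inv=[2 2 3 8]
Step 6: demand=4,sold=4 ship[2->3]=3 ship[1->2]=2 ship[0->1]=2 prod=2 -> inv=[2 2 2 7]
Step 7: demand=4,sold=4 ship[2->3]=2 ship[1->2]=2 ship[0->1]=2 prod=2 -> inv=[2 2 2 5]

2 2 2 5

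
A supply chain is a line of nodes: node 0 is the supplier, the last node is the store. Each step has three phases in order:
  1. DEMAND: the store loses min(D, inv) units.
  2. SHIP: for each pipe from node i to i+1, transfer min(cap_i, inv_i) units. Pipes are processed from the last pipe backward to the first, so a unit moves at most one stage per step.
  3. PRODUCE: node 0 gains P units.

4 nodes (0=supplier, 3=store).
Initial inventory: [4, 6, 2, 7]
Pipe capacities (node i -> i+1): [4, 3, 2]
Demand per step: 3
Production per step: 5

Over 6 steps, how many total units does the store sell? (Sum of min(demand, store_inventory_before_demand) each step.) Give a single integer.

Step 1: sold=3 (running total=3) -> [5 7 3 6]
Step 2: sold=3 (running total=6) -> [6 8 4 5]
Step 3: sold=3 (running total=9) -> [7 9 5 4]
Step 4: sold=3 (running total=12) -> [8 10 6 3]
Step 5: sold=3 (running total=15) -> [9 11 7 2]
Step 6: sold=2 (running total=17) -> [10 12 8 2]

Answer: 17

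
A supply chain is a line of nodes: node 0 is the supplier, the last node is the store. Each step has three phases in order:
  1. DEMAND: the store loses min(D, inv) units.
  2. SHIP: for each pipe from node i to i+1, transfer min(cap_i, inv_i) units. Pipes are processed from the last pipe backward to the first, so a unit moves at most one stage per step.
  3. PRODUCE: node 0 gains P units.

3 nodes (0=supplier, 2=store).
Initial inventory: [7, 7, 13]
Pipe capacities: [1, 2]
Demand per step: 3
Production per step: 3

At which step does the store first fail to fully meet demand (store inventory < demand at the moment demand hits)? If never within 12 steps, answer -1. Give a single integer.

Step 1: demand=3,sold=3 ship[1->2]=2 ship[0->1]=1 prod=3 -> [9 6 12]
Step 2: demand=3,sold=3 ship[1->2]=2 ship[0->1]=1 prod=3 -> [11 5 11]
Step 3: demand=3,sold=3 ship[1->2]=2 ship[0->1]=1 prod=3 -> [13 4 10]
Step 4: demand=3,sold=3 ship[1->2]=2 ship[0->1]=1 prod=3 -> [15 3 9]
Step 5: demand=3,sold=3 ship[1->2]=2 ship[0->1]=1 prod=3 -> [17 2 8]
Step 6: demand=3,sold=3 ship[1->2]=2 ship[0->1]=1 prod=3 -> [19 1 7]
Step 7: demand=3,sold=3 ship[1->2]=1 ship[0->1]=1 prod=3 -> [21 1 5]
Step 8: demand=3,sold=3 ship[1->2]=1 ship[0->1]=1 prod=3 -> [23 1 3]
Step 9: demand=3,sold=3 ship[1->2]=1 ship[0->1]=1 prod=3 -> [25 1 1]
Step 10: demand=3,sold=1 ship[1->2]=1 ship[0->1]=1 prod=3 -> [27 1 1]
Step 11: demand=3,sold=1 ship[1->2]=1 ship[0->1]=1 prod=3 -> [29 1 1]
Step 12: demand=3,sold=1 ship[1->2]=1 ship[0->1]=1 prod=3 -> [31 1 1]
First stockout at step 10

10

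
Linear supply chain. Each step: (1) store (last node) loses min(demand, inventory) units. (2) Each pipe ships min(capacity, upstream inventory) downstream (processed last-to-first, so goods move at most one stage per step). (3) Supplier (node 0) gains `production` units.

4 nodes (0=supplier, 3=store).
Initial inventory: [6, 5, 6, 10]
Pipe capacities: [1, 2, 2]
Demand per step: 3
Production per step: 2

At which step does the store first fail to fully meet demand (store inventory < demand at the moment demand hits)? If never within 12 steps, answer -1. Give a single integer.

Step 1: demand=3,sold=3 ship[2->3]=2 ship[1->2]=2 ship[0->1]=1 prod=2 -> [7 4 6 9]
Step 2: demand=3,sold=3 ship[2->3]=2 ship[1->2]=2 ship[0->1]=1 prod=2 -> [8 3 6 8]
Step 3: demand=3,sold=3 ship[2->3]=2 ship[1->2]=2 ship[0->1]=1 prod=2 -> [9 2 6 7]
Step 4: demand=3,sold=3 ship[2->3]=2 ship[1->2]=2 ship[0->1]=1 prod=2 -> [10 1 6 6]
Step 5: demand=3,sold=3 ship[2->3]=2 ship[1->2]=1 ship[0->1]=1 prod=2 -> [11 1 5 5]
Step 6: demand=3,sold=3 ship[2->3]=2 ship[1->2]=1 ship[0->1]=1 prod=2 -> [12 1 4 4]
Step 7: demand=3,sold=3 ship[2->3]=2 ship[1->2]=1 ship[0->1]=1 prod=2 -> [13 1 3 3]
Step 8: demand=3,sold=3 ship[2->3]=2 ship[1->2]=1 ship[0->1]=1 prod=2 -> [14 1 2 2]
Step 9: demand=3,sold=2 ship[2->3]=2 ship[1->2]=1 ship[0->1]=1 prod=2 -> [15 1 1 2]
Step 10: demand=3,sold=2 ship[2->3]=1 ship[1->2]=1 ship[0->1]=1 prod=2 -> [16 1 1 1]
Step 11: demand=3,sold=1 ship[2->3]=1 ship[1->2]=1 ship[0->1]=1 prod=2 -> [17 1 1 1]
Step 12: demand=3,sold=1 ship[2->3]=1 ship[1->2]=1 ship[0->1]=1 prod=2 -> [18 1 1 1]
First stockout at step 9

9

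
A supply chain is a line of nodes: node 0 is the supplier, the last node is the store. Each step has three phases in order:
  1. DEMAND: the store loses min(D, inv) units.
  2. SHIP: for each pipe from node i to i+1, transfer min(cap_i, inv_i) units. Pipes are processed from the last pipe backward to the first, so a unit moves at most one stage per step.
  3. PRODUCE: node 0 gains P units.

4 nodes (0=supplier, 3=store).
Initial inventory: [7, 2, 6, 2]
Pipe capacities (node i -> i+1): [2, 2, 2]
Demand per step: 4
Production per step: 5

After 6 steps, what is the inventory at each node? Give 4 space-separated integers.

Step 1: demand=4,sold=2 ship[2->3]=2 ship[1->2]=2 ship[0->1]=2 prod=5 -> inv=[10 2 6 2]
Step 2: demand=4,sold=2 ship[2->3]=2 ship[1->2]=2 ship[0->1]=2 prod=5 -> inv=[13 2 6 2]
Step 3: demand=4,sold=2 ship[2->3]=2 ship[1->2]=2 ship[0->1]=2 prod=5 -> inv=[16 2 6 2]
Step 4: demand=4,sold=2 ship[2->3]=2 ship[1->2]=2 ship[0->1]=2 prod=5 -> inv=[19 2 6 2]
Step 5: demand=4,sold=2 ship[2->3]=2 ship[1->2]=2 ship[0->1]=2 prod=5 -> inv=[22 2 6 2]
Step 6: demand=4,sold=2 ship[2->3]=2 ship[1->2]=2 ship[0->1]=2 prod=5 -> inv=[25 2 6 2]

25 2 6 2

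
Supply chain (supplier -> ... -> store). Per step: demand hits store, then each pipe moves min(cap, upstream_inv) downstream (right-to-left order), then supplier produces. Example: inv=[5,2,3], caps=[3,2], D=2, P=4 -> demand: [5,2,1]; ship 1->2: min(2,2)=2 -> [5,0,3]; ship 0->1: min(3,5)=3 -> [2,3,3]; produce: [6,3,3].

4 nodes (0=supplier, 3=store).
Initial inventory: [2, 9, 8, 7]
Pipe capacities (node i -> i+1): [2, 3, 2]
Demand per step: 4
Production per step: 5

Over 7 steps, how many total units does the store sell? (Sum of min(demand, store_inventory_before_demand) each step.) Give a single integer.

Answer: 19

Derivation:
Step 1: sold=4 (running total=4) -> [5 8 9 5]
Step 2: sold=4 (running total=8) -> [8 7 10 3]
Step 3: sold=3 (running total=11) -> [11 6 11 2]
Step 4: sold=2 (running total=13) -> [14 5 12 2]
Step 5: sold=2 (running total=15) -> [17 4 13 2]
Step 6: sold=2 (running total=17) -> [20 3 14 2]
Step 7: sold=2 (running total=19) -> [23 2 15 2]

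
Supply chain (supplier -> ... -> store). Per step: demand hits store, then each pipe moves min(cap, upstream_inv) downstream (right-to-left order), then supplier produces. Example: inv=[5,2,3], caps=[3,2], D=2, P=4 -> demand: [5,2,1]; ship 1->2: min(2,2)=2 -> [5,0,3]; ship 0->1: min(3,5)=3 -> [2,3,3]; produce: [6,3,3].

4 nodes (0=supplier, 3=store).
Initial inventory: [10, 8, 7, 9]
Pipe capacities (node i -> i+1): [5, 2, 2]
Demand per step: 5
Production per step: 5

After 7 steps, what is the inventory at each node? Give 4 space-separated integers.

Step 1: demand=5,sold=5 ship[2->3]=2 ship[1->2]=2 ship[0->1]=5 prod=5 -> inv=[10 11 7 6]
Step 2: demand=5,sold=5 ship[2->3]=2 ship[1->2]=2 ship[0->1]=5 prod=5 -> inv=[10 14 7 3]
Step 3: demand=5,sold=3 ship[2->3]=2 ship[1->2]=2 ship[0->1]=5 prod=5 -> inv=[10 17 7 2]
Step 4: demand=5,sold=2 ship[2->3]=2 ship[1->2]=2 ship[0->1]=5 prod=5 -> inv=[10 20 7 2]
Step 5: demand=5,sold=2 ship[2->3]=2 ship[1->2]=2 ship[0->1]=5 prod=5 -> inv=[10 23 7 2]
Step 6: demand=5,sold=2 ship[2->3]=2 ship[1->2]=2 ship[0->1]=5 prod=5 -> inv=[10 26 7 2]
Step 7: demand=5,sold=2 ship[2->3]=2 ship[1->2]=2 ship[0->1]=5 prod=5 -> inv=[10 29 7 2]

10 29 7 2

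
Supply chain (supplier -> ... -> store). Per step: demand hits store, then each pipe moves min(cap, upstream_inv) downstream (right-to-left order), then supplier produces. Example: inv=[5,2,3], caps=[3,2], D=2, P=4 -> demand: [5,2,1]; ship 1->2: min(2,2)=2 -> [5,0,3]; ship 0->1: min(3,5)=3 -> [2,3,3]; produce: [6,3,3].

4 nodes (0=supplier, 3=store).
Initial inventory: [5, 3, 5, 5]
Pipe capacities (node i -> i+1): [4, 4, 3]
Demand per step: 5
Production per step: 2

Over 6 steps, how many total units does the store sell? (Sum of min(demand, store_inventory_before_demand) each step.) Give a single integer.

Step 1: sold=5 (running total=5) -> [3 4 5 3]
Step 2: sold=3 (running total=8) -> [2 3 6 3]
Step 3: sold=3 (running total=11) -> [2 2 6 3]
Step 4: sold=3 (running total=14) -> [2 2 5 3]
Step 5: sold=3 (running total=17) -> [2 2 4 3]
Step 6: sold=3 (running total=20) -> [2 2 3 3]

Answer: 20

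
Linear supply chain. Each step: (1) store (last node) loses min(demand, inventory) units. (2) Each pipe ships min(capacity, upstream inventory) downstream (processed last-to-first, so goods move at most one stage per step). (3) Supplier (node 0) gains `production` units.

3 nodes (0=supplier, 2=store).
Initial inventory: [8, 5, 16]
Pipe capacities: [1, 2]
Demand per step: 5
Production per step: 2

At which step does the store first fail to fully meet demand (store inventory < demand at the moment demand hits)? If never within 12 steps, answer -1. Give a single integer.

Step 1: demand=5,sold=5 ship[1->2]=2 ship[0->1]=1 prod=2 -> [9 4 13]
Step 2: demand=5,sold=5 ship[1->2]=2 ship[0->1]=1 prod=2 -> [10 3 10]
Step 3: demand=5,sold=5 ship[1->2]=2 ship[0->1]=1 prod=2 -> [11 2 7]
Step 4: demand=5,sold=5 ship[1->2]=2 ship[0->1]=1 prod=2 -> [12 1 4]
Step 5: demand=5,sold=4 ship[1->2]=1 ship[0->1]=1 prod=2 -> [13 1 1]
Step 6: demand=5,sold=1 ship[1->2]=1 ship[0->1]=1 prod=2 -> [14 1 1]
Step 7: demand=5,sold=1 ship[1->2]=1 ship[0->1]=1 prod=2 -> [15 1 1]
Step 8: demand=5,sold=1 ship[1->2]=1 ship[0->1]=1 prod=2 -> [16 1 1]
Step 9: demand=5,sold=1 ship[1->2]=1 ship[0->1]=1 prod=2 -> [17 1 1]
Step 10: demand=5,sold=1 ship[1->2]=1 ship[0->1]=1 prod=2 -> [18 1 1]
Step 11: demand=5,sold=1 ship[1->2]=1 ship[0->1]=1 prod=2 -> [19 1 1]
Step 12: demand=5,sold=1 ship[1->2]=1 ship[0->1]=1 prod=2 -> [20 1 1]
First stockout at step 5

5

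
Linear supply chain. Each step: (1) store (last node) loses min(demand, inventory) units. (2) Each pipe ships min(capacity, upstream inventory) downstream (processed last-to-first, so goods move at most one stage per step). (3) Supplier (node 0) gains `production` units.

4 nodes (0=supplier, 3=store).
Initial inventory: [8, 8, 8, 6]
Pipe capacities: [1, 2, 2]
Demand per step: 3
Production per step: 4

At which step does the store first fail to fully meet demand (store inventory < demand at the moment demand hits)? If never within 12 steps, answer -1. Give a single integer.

Step 1: demand=3,sold=3 ship[2->3]=2 ship[1->2]=2 ship[0->1]=1 prod=4 -> [11 7 8 5]
Step 2: demand=3,sold=3 ship[2->3]=2 ship[1->2]=2 ship[0->1]=1 prod=4 -> [14 6 8 4]
Step 3: demand=3,sold=3 ship[2->3]=2 ship[1->2]=2 ship[0->1]=1 prod=4 -> [17 5 8 3]
Step 4: demand=3,sold=3 ship[2->3]=2 ship[1->2]=2 ship[0->1]=1 prod=4 -> [20 4 8 2]
Step 5: demand=3,sold=2 ship[2->3]=2 ship[1->2]=2 ship[0->1]=1 prod=4 -> [23 3 8 2]
Step 6: demand=3,sold=2 ship[2->3]=2 ship[1->2]=2 ship[0->1]=1 prod=4 -> [26 2 8 2]
Step 7: demand=3,sold=2 ship[2->3]=2 ship[1->2]=2 ship[0->1]=1 prod=4 -> [29 1 8 2]
Step 8: demand=3,sold=2 ship[2->3]=2 ship[1->2]=1 ship[0->1]=1 prod=4 -> [32 1 7 2]
Step 9: demand=3,sold=2 ship[2->3]=2 ship[1->2]=1 ship[0->1]=1 prod=4 -> [35 1 6 2]
Step 10: demand=3,sold=2 ship[2->3]=2 ship[1->2]=1 ship[0->1]=1 prod=4 -> [38 1 5 2]
Step 11: demand=3,sold=2 ship[2->3]=2 ship[1->2]=1 ship[0->1]=1 prod=4 -> [41 1 4 2]
Step 12: demand=3,sold=2 ship[2->3]=2 ship[1->2]=1 ship[0->1]=1 prod=4 -> [44 1 3 2]
First stockout at step 5

5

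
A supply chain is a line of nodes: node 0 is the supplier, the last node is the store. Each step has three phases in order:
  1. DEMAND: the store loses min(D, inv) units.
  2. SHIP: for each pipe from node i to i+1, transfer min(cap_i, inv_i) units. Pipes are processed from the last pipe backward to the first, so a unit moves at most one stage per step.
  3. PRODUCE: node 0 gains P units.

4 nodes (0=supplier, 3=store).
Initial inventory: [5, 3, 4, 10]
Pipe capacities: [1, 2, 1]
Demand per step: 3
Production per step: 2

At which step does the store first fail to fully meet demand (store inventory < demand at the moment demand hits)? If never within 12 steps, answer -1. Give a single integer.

Step 1: demand=3,sold=3 ship[2->3]=1 ship[1->2]=2 ship[0->1]=1 prod=2 -> [6 2 5 8]
Step 2: demand=3,sold=3 ship[2->3]=1 ship[1->2]=2 ship[0->1]=1 prod=2 -> [7 1 6 6]
Step 3: demand=3,sold=3 ship[2->3]=1 ship[1->2]=1 ship[0->1]=1 prod=2 -> [8 1 6 4]
Step 4: demand=3,sold=3 ship[2->3]=1 ship[1->2]=1 ship[0->1]=1 prod=2 -> [9 1 6 2]
Step 5: demand=3,sold=2 ship[2->3]=1 ship[1->2]=1 ship[0->1]=1 prod=2 -> [10 1 6 1]
Step 6: demand=3,sold=1 ship[2->3]=1 ship[1->2]=1 ship[0->1]=1 prod=2 -> [11 1 6 1]
Step 7: demand=3,sold=1 ship[2->3]=1 ship[1->2]=1 ship[0->1]=1 prod=2 -> [12 1 6 1]
Step 8: demand=3,sold=1 ship[2->3]=1 ship[1->2]=1 ship[0->1]=1 prod=2 -> [13 1 6 1]
Step 9: demand=3,sold=1 ship[2->3]=1 ship[1->2]=1 ship[0->1]=1 prod=2 -> [14 1 6 1]
Step 10: demand=3,sold=1 ship[2->3]=1 ship[1->2]=1 ship[0->1]=1 prod=2 -> [15 1 6 1]
Step 11: demand=3,sold=1 ship[2->3]=1 ship[1->2]=1 ship[0->1]=1 prod=2 -> [16 1 6 1]
Step 12: demand=3,sold=1 ship[2->3]=1 ship[1->2]=1 ship[0->1]=1 prod=2 -> [17 1 6 1]
First stockout at step 5

5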